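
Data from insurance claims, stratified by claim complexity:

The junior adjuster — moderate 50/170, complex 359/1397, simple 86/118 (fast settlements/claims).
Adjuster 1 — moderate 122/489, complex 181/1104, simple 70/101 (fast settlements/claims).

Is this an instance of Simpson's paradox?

No

Moderate: the junior adjuster 50/170 = 29.4%, Adjuster 1 122/489 = 24.9% → the junior adjuster
Complex: the junior adjuster 359/1397 = 25.7%, Adjuster 1 181/1104 = 16.4% → the junior adjuster
Simple: the junior adjuster 86/118 = 72.9%, Adjuster 1 70/101 = 69.3% → the junior adjuster
Overall: the junior adjuster 495/1685 = 29.4%, Adjuster 1 373/1694 = 22.0% → the junior adjuster
The junior adjuster wins overall and in every claim group — no reversal.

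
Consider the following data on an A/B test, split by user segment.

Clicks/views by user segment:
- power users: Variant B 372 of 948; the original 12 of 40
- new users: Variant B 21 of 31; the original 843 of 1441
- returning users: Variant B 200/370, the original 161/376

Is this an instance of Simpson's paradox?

Yes

Power users: Variant B 372/948 = 39.2%, the original 12/40 = 30.0% → Variant B
New users: Variant B 21/31 = 67.7%, the original 843/1441 = 58.5% → Variant B
Returning users: Variant B 200/370 = 54.1%, the original 161/376 = 42.8% → Variant B
Overall: Variant B 593/1349 = 44.0%, the original 1016/1857 = 54.7% → the original
Variant B wins each user group but the original wins overall — the comparison reverses. Variant B's views skew toward power users, which has a lower base rate.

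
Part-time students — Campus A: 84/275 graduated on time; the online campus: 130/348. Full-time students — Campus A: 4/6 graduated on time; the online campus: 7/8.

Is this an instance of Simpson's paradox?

No

Part-time: Campus A 84/275 = 30.5%, the online campus 130/348 = 37.4% → the online campus
Full-time: Campus A 4/6 = 66.7%, the online campus 7/8 = 87.5% → the online campus
Overall: Campus A 88/281 = 31.3%, the online campus 137/356 = 38.5% → the online campus
The online campus wins overall and in every enrollment group — no reversal.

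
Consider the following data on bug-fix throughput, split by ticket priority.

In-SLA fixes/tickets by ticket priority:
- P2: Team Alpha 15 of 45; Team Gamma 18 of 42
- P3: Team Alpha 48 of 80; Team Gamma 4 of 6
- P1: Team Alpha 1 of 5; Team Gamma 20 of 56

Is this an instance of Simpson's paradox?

Yes

P2: Team Alpha 15/45 = 33.3%, Team Gamma 18/42 = 42.9% → Team Gamma
P3: Team Alpha 48/80 = 60.0%, Team Gamma 4/6 = 66.7% → Team Gamma
P1: Team Alpha 1/5 = 20.0%, Team Gamma 20/56 = 35.7% → Team Gamma
Overall: Team Alpha 64/130 = 49.2%, Team Gamma 42/104 = 40.4% → Team Alpha
Team Gamma wins each ticket group but Team Alpha wins overall — the comparison reverses. Team Gamma's tickets skew toward P1, which has a lower base rate.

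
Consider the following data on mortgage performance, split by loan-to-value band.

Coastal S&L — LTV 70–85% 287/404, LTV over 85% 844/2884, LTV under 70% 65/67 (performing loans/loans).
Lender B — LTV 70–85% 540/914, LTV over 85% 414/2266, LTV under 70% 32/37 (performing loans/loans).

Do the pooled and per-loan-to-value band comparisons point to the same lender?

LTV 70–85%: Coastal S&L 287/404 = 71.0%, Lender B 540/914 = 59.1% → Coastal S&L
LTV over 85%: Coastal S&L 844/2884 = 29.3%, Lender B 414/2266 = 18.3% → Coastal S&L
LTV under 70%: Coastal S&L 65/67 = 97.0%, Lender B 32/37 = 86.5% → Coastal S&L
Overall: Coastal S&L 1196/3355 = 35.6%, Lender B 986/3217 = 30.6% → Coastal S&L
Coastal S&L wins overall and in every loan-to-value group — no reversal.

Yes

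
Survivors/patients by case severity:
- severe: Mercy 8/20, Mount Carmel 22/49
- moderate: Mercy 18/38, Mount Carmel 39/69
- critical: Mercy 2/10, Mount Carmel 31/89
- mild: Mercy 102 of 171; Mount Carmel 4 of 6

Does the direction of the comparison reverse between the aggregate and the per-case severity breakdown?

Severe: Mercy 8/20 = 40.0%, Mount Carmel 22/49 = 44.9% → Mount Carmel
Moderate: Mercy 18/38 = 47.4%, Mount Carmel 39/69 = 56.5% → Mount Carmel
Critical: Mercy 2/10 = 20.0%, Mount Carmel 31/89 = 34.8% → Mount Carmel
Mild: Mercy 102/171 = 59.6%, Mount Carmel 4/6 = 66.7% → Mount Carmel
Overall: Mercy 130/239 = 54.4%, Mount Carmel 96/213 = 45.1% → Mercy
Mount Carmel wins each case group but Mercy wins overall — the comparison reverses. Mount Carmel's patients skew toward critical, which has a lower base rate.

Yes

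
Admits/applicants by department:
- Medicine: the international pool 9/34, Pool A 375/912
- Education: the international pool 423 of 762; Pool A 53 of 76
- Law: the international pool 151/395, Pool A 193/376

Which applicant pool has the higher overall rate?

the international pool

Medicine: the international pool 9/34 = 26.5%, Pool A 375/912 = 41.1% → Pool A
Education: the international pool 423/762 = 55.5%, Pool A 53/76 = 69.7% → Pool A
Law: the international pool 151/395 = 38.2%, Pool A 193/376 = 51.3% → Pool A
Overall: the international pool 583/1191 = 49.0%, Pool A 621/1364 = 45.5% → the international pool
(Pool A wins every department group but the international pool wins overall — Pool A's applicants skew toward the low-rate Medicine group.)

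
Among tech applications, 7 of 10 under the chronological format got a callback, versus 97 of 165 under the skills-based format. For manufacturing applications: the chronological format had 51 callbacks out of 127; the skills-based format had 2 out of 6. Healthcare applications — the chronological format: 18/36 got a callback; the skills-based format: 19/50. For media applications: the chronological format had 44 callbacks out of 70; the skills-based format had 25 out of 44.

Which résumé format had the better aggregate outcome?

Tech: the chronological format 7/10 = 70.0%, the skills-based format 97/165 = 58.8% → the chronological format
Manufacturing: the chronological format 51/127 = 40.2%, the skills-based format 2/6 = 33.3% → the chronological format
Healthcare: the chronological format 18/36 = 50.0%, the skills-based format 19/50 = 38.0% → the chronological format
Media: the chronological format 44/70 = 62.9%, the skills-based format 25/44 = 56.8% → the chronological format
Overall: the chronological format 120/243 = 49.4%, the skills-based format 143/265 = 54.0% → the skills-based format
(The chronological format wins every industry group but the skills-based format wins overall — the chronological format's applications skew toward the low-rate manufacturing group.)

the skills-based format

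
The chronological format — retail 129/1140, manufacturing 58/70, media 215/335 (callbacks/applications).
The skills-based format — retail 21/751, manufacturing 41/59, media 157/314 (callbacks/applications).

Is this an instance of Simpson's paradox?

No

Retail: the chronological format 129/1140 = 11.3%, the skills-based format 21/751 = 2.8% → the chronological format
Manufacturing: the chronological format 58/70 = 82.9%, the skills-based format 41/59 = 69.5% → the chronological format
Media: the chronological format 215/335 = 64.2%, the skills-based format 157/314 = 50.0% → the chronological format
Overall: the chronological format 402/1545 = 26.0%, the skills-based format 219/1124 = 19.5% → the chronological format
The chronological format wins overall and in every industry group — no reversal.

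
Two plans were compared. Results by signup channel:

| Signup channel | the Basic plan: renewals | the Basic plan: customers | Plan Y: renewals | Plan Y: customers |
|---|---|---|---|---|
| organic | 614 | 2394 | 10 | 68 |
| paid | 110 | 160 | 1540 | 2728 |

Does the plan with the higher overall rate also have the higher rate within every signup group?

No

Organic: the Basic plan 614/2394 = 25.6%, Plan Y 10/68 = 14.7% → the Basic plan
Paid: the Basic plan 110/160 = 68.8%, Plan Y 1540/2728 = 56.5% → the Basic plan
Overall: the Basic plan 724/2554 = 28.3%, Plan Y 1550/2796 = 55.4% → Plan Y
The Basic plan wins each signup group but Plan Y wins overall — the comparison reverses. The Basic plan's customers skew toward organic, which has a lower base rate.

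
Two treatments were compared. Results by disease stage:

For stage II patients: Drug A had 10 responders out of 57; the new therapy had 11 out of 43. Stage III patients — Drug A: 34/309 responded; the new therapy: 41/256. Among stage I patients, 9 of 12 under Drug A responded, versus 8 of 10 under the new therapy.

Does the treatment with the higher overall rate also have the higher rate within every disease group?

Yes

Stage II: Drug A 10/57 = 17.5%, the new therapy 11/43 = 25.6% → the new therapy
Stage III: Drug A 34/309 = 11.0%, the new therapy 41/256 = 16.0% → the new therapy
Stage I: Drug A 9/12 = 75.0%, the new therapy 8/10 = 80.0% → the new therapy
Overall: Drug A 53/378 = 14.0%, the new therapy 60/309 = 19.4% → the new therapy
The new therapy wins overall and in every disease group — no reversal.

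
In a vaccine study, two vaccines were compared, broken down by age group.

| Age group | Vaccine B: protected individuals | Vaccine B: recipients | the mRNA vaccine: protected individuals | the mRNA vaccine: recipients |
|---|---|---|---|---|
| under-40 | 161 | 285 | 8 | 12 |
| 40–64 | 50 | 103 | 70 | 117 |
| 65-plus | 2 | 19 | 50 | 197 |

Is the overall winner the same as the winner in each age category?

No

Under-40: Vaccine B 161/285 = 56.5%, the mRNA vaccine 8/12 = 66.7% → the mRNA vaccine
40–64: Vaccine B 50/103 = 48.5%, the mRNA vaccine 70/117 = 59.8% → the mRNA vaccine
65-plus: Vaccine B 2/19 = 10.5%, the mRNA vaccine 50/197 = 25.4% → the mRNA vaccine
Overall: Vaccine B 213/407 = 52.3%, the mRNA vaccine 128/326 = 39.3% → Vaccine B
The mRNA vaccine wins each age group but Vaccine B wins overall — the comparison reverses. The mRNA vaccine's recipients skew toward 65-plus, which has a lower base rate.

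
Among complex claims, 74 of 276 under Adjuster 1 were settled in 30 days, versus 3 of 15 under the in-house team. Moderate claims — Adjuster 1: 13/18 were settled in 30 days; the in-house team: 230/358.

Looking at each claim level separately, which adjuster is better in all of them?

Adjuster 1

Complex: Adjuster 1 74/276 = 26.8%, the in-house team 3/15 = 20.0% → Adjuster 1
Moderate: Adjuster 1 13/18 = 72.2%, the in-house team 230/358 = 64.2% → Adjuster 1
Adjuster 1 has the higher rate in both groups.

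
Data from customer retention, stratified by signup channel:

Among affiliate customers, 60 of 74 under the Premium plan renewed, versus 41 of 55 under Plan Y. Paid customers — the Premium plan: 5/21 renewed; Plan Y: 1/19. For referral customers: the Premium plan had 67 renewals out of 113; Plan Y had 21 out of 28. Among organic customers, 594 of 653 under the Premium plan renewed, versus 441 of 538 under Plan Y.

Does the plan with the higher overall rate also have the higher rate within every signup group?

Affiliate: the Premium plan 60/74 = 81.1%, Plan Y 41/55 = 74.5% → the Premium plan
Paid: the Premium plan 5/21 = 23.8%, Plan Y 1/19 = 5.3% → the Premium plan
Referral: the Premium plan 67/113 = 59.3%, Plan Y 21/28 = 75.0% → Plan Y
Organic: the Premium plan 594/653 = 91.0%, Plan Y 441/538 = 82.0% → the Premium plan
Overall: the Premium plan 726/861 = 84.3%, Plan Y 504/640 = 78.8% → the Premium plan
Neither sweeps: the Premium plan wins 3 of 4 groups, Plan Y wins 1. The Premium plan wins overall but not every group — no Simpson reversal.

No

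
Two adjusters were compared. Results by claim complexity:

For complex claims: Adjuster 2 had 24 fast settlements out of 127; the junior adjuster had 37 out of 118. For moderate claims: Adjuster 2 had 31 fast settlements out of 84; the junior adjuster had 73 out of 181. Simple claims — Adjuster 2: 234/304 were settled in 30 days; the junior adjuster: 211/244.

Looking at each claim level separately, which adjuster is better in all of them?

Complex: Adjuster 2 24/127 = 18.9%, the junior adjuster 37/118 = 31.4% → the junior adjuster
Moderate: Adjuster 2 31/84 = 36.9%, the junior adjuster 73/181 = 40.3% → the junior adjuster
Simple: Adjuster 2 234/304 = 77.0%, the junior adjuster 211/244 = 86.5% → the junior adjuster
The junior adjuster has the higher rate in all 3 groups.

the junior adjuster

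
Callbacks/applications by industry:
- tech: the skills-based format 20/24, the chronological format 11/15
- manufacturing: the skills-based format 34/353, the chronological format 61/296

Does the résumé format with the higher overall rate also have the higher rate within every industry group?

No

Tech: the skills-based format 20/24 = 83.3%, the chronological format 11/15 = 73.3% → the skills-based format
Manufacturing: the skills-based format 34/353 = 9.6%, the chronological format 61/296 = 20.6% → the chronological format
Overall: the skills-based format 54/377 = 14.3%, the chronological format 72/311 = 23.2% → the chronological format
Neither sweeps: the skills-based format wins 1 of 2 groups, the chronological format wins 1. The chronological format wins overall but not every group — no Simpson reversal.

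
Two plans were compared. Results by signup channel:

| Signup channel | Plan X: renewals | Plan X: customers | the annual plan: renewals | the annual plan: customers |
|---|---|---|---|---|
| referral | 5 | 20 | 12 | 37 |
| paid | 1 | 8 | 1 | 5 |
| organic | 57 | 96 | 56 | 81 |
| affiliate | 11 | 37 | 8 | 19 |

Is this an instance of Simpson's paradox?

No

Referral: Plan X 5/20 = 25.0%, the annual plan 12/37 = 32.4% → the annual plan
Paid: Plan X 1/8 = 12.5%, the annual plan 1/5 = 20.0% → the annual plan
Organic: Plan X 57/96 = 59.4%, the annual plan 56/81 = 69.1% → the annual plan
Affiliate: Plan X 11/37 = 29.7%, the annual plan 8/19 = 42.1% → the annual plan
Overall: Plan X 74/161 = 46.0%, the annual plan 77/142 = 54.2% → the annual plan
The annual plan wins overall and in every signup group — no reversal.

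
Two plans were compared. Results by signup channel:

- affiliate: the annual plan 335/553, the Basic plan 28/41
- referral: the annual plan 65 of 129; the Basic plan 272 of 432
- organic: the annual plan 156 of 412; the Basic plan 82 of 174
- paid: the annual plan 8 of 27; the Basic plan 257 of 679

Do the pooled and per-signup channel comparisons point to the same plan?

Affiliate: the annual plan 335/553 = 60.6%, the Basic plan 28/41 = 68.3% → the Basic plan
Referral: the annual plan 65/129 = 50.4%, the Basic plan 272/432 = 63.0% → the Basic plan
Organic: the annual plan 156/412 = 37.9%, the Basic plan 82/174 = 47.1% → the Basic plan
Paid: the annual plan 8/27 = 29.6%, the Basic plan 257/679 = 37.8% → the Basic plan
Overall: the annual plan 564/1121 = 50.3%, the Basic plan 639/1326 = 48.2% → the annual plan
The Basic plan wins each signup group but the annual plan wins overall — the comparison reverses. The Basic plan's customers skew toward paid, which has a lower base rate.

No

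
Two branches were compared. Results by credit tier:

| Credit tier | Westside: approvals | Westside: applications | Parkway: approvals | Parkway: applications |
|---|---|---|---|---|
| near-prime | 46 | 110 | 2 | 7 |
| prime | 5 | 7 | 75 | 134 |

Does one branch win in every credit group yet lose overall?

Yes

Near-prime: Westside 46/110 = 41.8%, Parkway 2/7 = 28.6% → Westside
Prime: Westside 5/7 = 71.4%, Parkway 75/134 = 56.0% → Westside
Overall: Westside 51/117 = 43.6%, Parkway 77/141 = 54.6% → Parkway
Westside wins each credit group but Parkway wins overall — the comparison reverses. Westside's applications skew toward near-prime, which has a lower base rate.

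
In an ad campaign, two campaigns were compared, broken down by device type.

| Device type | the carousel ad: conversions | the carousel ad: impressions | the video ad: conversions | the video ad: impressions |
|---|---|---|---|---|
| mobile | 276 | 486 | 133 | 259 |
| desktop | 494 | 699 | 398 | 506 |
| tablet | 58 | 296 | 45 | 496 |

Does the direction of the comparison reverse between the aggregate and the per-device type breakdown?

No

Mobile: the carousel ad 276/486 = 56.8%, the video ad 133/259 = 51.4% → the carousel ad
Desktop: the carousel ad 494/699 = 70.7%, the video ad 398/506 = 78.7% → the video ad
Tablet: the carousel ad 58/296 = 19.6%, the video ad 45/496 = 9.1% → the carousel ad
Overall: the carousel ad 828/1481 = 55.9%, the video ad 576/1261 = 45.7% → the carousel ad
Neither sweeps: the carousel ad wins 2 of 3 groups, the video ad wins 1. The carousel ad wins overall but not every group — no Simpson reversal.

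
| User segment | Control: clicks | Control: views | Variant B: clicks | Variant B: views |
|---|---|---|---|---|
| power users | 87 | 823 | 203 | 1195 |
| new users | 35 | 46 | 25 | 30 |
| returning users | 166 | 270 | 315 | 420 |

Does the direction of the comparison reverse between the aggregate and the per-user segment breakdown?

Power users: Control 87/823 = 10.6%, Variant B 203/1195 = 17.0% → Variant B
New users: Control 35/46 = 76.1%, Variant B 25/30 = 83.3% → Variant B
Returning users: Control 166/270 = 61.5%, Variant B 315/420 = 75.0% → Variant B
Overall: Control 288/1139 = 25.3%, Variant B 543/1645 = 33.0% → Variant B
Variant B wins overall and in every user group — no reversal.

No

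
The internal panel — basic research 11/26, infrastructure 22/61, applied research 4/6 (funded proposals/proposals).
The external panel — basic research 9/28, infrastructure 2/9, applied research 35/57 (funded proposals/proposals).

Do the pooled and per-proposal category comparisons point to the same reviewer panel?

Basic research: the internal panel 11/26 = 42.3%, the external panel 9/28 = 32.1% → the internal panel
Infrastructure: the internal panel 22/61 = 36.1%, the external panel 2/9 = 22.2% → the internal panel
Applied research: the internal panel 4/6 = 66.7%, the external panel 35/57 = 61.4% → the internal panel
Overall: the internal panel 37/93 = 39.8%, the external panel 46/94 = 48.9% → the external panel
The internal panel wins each proposal group but the external panel wins overall — the comparison reverses. The internal panel's proposals skew toward infrastructure, which has a lower base rate.

No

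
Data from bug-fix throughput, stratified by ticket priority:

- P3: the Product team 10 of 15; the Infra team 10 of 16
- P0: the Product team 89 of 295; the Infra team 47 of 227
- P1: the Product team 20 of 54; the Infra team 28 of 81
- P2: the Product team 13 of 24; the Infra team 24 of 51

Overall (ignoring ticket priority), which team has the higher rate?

P3: the Product team 10/15 = 66.7%, the Infra team 10/16 = 62.5% → the Product team
P0: the Product team 89/295 = 30.2%, the Infra team 47/227 = 20.7% → the Product team
P1: the Product team 20/54 = 37.0%, the Infra team 28/81 = 34.6% → the Product team
P2: the Product team 13/24 = 54.2%, the Infra team 24/51 = 47.1% → the Product team
Overall: the Product team 132/388 = 34.0%, the Infra team 109/375 = 29.1% → the Product team

the Product team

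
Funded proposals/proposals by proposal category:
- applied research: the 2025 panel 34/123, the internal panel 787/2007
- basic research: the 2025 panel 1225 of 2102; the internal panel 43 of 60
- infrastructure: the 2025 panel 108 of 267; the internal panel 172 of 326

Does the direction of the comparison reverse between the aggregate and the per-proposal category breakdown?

Applied research: the 2025 panel 34/123 = 27.6%, the internal panel 787/2007 = 39.2% → the internal panel
Basic research: the 2025 panel 1225/2102 = 58.3%, the internal panel 43/60 = 71.7% → the internal panel
Infrastructure: the 2025 panel 108/267 = 40.4%, the internal panel 172/326 = 52.8% → the internal panel
Overall: the 2025 panel 1367/2492 = 54.9%, the internal panel 1002/2393 = 41.9% → the 2025 panel
The internal panel wins each proposal group but the 2025 panel wins overall — the comparison reverses. The internal panel's proposals skew toward applied research, which has a lower base rate.

Yes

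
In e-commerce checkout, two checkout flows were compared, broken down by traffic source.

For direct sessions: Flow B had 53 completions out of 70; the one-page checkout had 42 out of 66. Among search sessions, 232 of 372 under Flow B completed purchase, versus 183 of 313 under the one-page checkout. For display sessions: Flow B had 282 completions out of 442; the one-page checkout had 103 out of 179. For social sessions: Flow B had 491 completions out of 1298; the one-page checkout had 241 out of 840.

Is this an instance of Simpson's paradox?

Direct: Flow B 53/70 = 75.7%, the one-page checkout 42/66 = 63.6% → Flow B
Search: Flow B 232/372 = 62.4%, the one-page checkout 183/313 = 58.5% → Flow B
Display: Flow B 282/442 = 63.8%, the one-page checkout 103/179 = 57.5% → Flow B
Social: Flow B 491/1298 = 37.8%, the one-page checkout 241/840 = 28.7% → Flow B
Overall: Flow B 1058/2182 = 48.5%, the one-page checkout 569/1398 = 40.7% → Flow B
Flow B wins overall and in every traffic group — no reversal.

No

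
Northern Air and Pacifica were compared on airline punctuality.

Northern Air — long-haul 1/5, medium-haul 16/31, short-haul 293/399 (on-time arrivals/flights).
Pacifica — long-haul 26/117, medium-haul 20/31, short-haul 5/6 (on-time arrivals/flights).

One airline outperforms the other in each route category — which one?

Long-haul: Northern Air 1/5 = 20.0%, Pacifica 26/117 = 22.2% → Pacifica
Medium-haul: Northern Air 16/31 = 51.6%, Pacifica 20/31 = 64.5% → Pacifica
Short-haul: Northern Air 293/399 = 73.4%, Pacifica 5/6 = 83.3% → Pacifica
Pacifica has the higher rate in all 3 groups.

Pacifica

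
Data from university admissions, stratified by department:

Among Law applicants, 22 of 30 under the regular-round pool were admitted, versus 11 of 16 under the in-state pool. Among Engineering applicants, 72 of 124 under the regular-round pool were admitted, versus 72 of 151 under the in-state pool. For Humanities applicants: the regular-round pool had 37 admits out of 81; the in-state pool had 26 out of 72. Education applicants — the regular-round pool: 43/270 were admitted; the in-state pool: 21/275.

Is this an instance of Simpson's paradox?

Law: the regular-round pool 22/30 = 73.3%, the in-state pool 11/16 = 68.8% → the regular-round pool
Engineering: the regular-round pool 72/124 = 58.1%, the in-state pool 72/151 = 47.7% → the regular-round pool
Humanities: the regular-round pool 37/81 = 45.7%, the in-state pool 26/72 = 36.1% → the regular-round pool
Education: the regular-round pool 43/270 = 15.9%, the in-state pool 21/275 = 7.6% → the regular-round pool
Overall: the regular-round pool 174/505 = 34.5%, the in-state pool 130/514 = 25.3% → the regular-round pool
The regular-round pool wins overall and in every department group — no reversal.

No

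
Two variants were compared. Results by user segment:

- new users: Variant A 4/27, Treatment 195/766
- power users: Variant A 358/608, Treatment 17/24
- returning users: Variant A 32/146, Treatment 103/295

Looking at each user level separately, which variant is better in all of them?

New users: Variant A 4/27 = 14.8%, Treatment 195/766 = 25.5% → Treatment
Power users: Variant A 358/608 = 58.9%, Treatment 17/24 = 70.8% → Treatment
Returning users: Variant A 32/146 = 21.9%, Treatment 103/295 = 34.9% → Treatment
Treatment has the higher rate in all 3 groups.

Treatment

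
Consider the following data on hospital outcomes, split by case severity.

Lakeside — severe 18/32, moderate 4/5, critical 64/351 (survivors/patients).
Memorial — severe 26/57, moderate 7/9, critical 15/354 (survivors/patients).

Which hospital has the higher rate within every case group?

Lakeside

Severe: Lakeside 18/32 = 56.2%, Memorial 26/57 = 45.6% → Lakeside
Moderate: Lakeside 4/5 = 80.0%, Memorial 7/9 = 77.8% → Lakeside
Critical: Lakeside 64/351 = 18.2%, Memorial 15/354 = 4.2% → Lakeside
Lakeside has the higher rate in all 3 groups.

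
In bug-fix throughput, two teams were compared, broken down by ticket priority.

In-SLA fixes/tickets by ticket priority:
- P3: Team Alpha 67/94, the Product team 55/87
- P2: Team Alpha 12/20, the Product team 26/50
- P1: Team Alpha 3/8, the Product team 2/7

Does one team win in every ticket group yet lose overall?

No

P3: Team Alpha 67/94 = 71.3%, the Product team 55/87 = 63.2% → Team Alpha
P2: Team Alpha 12/20 = 60.0%, the Product team 26/50 = 52.0% → Team Alpha
P1: Team Alpha 3/8 = 37.5%, the Product team 2/7 = 28.6% → Team Alpha
Overall: Team Alpha 82/122 = 67.2%, the Product team 83/144 = 57.6% → Team Alpha
Team Alpha wins overall and in every ticket group — no reversal.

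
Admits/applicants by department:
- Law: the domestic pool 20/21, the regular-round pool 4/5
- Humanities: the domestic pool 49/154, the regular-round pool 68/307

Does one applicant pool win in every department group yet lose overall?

No

Law: the domestic pool 20/21 = 95.2%, the regular-round pool 4/5 = 80.0% → the domestic pool
Humanities: the domestic pool 49/154 = 31.8%, the regular-round pool 68/307 = 22.1% → the domestic pool
Overall: the domestic pool 69/175 = 39.4%, the regular-round pool 72/312 = 23.1% → the domestic pool
The domestic pool wins overall and in every department group — no reversal.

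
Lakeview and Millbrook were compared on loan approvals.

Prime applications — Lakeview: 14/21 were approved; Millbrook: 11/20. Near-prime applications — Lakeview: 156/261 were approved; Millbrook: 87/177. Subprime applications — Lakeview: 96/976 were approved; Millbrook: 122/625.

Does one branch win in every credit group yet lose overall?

No

Prime: Lakeview 14/21 = 66.7%, Millbrook 11/20 = 55.0% → Lakeview
Near-prime: Lakeview 156/261 = 59.8%, Millbrook 87/177 = 49.2% → Lakeview
Subprime: Lakeview 96/976 = 9.8%, Millbrook 122/625 = 19.5% → Millbrook
Overall: Lakeview 266/1258 = 21.1%, Millbrook 220/822 = 26.8% → Millbrook
Neither sweeps: Lakeview wins 2 of 3 groups, Millbrook wins 1. Millbrook wins overall but not every group — no Simpson reversal.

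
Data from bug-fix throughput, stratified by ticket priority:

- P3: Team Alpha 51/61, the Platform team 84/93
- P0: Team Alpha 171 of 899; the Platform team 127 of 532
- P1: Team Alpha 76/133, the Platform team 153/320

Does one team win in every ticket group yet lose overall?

No

P3: Team Alpha 51/61 = 83.6%, the Platform team 84/93 = 90.3% → the Platform team
P0: Team Alpha 171/899 = 19.0%, the Platform team 127/532 = 23.9% → the Platform team
P1: Team Alpha 76/133 = 57.1%, the Platform team 153/320 = 47.8% → Team Alpha
Overall: Team Alpha 298/1093 = 27.3%, the Platform team 364/945 = 38.5% → the Platform team
Neither sweeps: Team Alpha wins 1 of 3 groups, the Platform team wins 2. The Platform team wins overall but not every group — no Simpson reversal.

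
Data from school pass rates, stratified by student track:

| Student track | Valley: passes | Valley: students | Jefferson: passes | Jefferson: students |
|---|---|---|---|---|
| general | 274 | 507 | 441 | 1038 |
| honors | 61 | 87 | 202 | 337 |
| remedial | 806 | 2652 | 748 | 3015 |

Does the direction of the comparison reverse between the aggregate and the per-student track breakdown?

General: Valley 274/507 = 54.0%, Jefferson 441/1038 = 42.5% → Valley
Honors: Valley 61/87 = 70.1%, Jefferson 202/337 = 59.9% → Valley
Remedial: Valley 806/2652 = 30.4%, Jefferson 748/3015 = 24.8% → Valley
Overall: Valley 1141/3246 = 35.2%, Jefferson 1391/4390 = 31.7% → Valley
Valley wins overall and in every student group — no reversal.

No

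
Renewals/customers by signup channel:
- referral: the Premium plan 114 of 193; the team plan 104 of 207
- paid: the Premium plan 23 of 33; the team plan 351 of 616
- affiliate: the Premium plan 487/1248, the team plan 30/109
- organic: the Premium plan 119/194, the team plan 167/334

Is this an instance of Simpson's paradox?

Yes

Referral: the Premium plan 114/193 = 59.1%, the team plan 104/207 = 50.2% → the Premium plan
Paid: the Premium plan 23/33 = 69.7%, the team plan 351/616 = 57.0% → the Premium plan
Affiliate: the Premium plan 487/1248 = 39.0%, the team plan 30/109 = 27.5% → the Premium plan
Organic: the Premium plan 119/194 = 61.3%, the team plan 167/334 = 50.0% → the Premium plan
Overall: the Premium plan 743/1668 = 44.5%, the team plan 652/1266 = 51.5% → the team plan
The Premium plan wins each signup group but the team plan wins overall — the comparison reverses. The Premium plan's customers skew toward affiliate, which has a lower base rate.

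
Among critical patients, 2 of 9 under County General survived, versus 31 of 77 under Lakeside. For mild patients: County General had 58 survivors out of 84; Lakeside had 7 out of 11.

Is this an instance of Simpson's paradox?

Critical: County General 2/9 = 22.2%, Lakeside 31/77 = 40.3% → Lakeside
Mild: County General 58/84 = 69.0%, Lakeside 7/11 = 63.6% → County General
Overall: County General 60/93 = 64.5%, Lakeside 38/88 = 43.2% → County General
Neither sweeps: County General wins 1 of 2 groups, Lakeside wins 1. County General wins overall but not every group — no Simpson reversal.

No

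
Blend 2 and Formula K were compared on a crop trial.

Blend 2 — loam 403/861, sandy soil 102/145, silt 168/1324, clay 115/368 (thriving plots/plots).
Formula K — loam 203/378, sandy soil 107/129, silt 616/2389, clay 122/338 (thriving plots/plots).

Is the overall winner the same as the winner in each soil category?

Yes

Loam: Blend 2 403/861 = 46.8%, Formula K 203/378 = 53.7% → Formula K
Sandy soil: Blend 2 102/145 = 70.3%, Formula K 107/129 = 82.9% → Formula K
Silt: Blend 2 168/1324 = 12.7%, Formula K 616/2389 = 25.8% → Formula K
Clay: Blend 2 115/368 = 31.2%, Formula K 122/338 = 36.1% → Formula K
Overall: Blend 2 788/2698 = 29.2%, Formula K 1048/3234 = 32.4% → Formula K
Formula K wins overall and in every soil group — no reversal.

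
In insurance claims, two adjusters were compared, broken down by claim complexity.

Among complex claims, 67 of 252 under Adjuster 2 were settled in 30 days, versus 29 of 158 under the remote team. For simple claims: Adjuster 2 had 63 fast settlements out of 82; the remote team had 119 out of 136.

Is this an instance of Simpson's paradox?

Complex: Adjuster 2 67/252 = 26.6%, the remote team 29/158 = 18.4% → Adjuster 2
Simple: Adjuster 2 63/82 = 76.8%, the remote team 119/136 = 87.5% → the remote team
Overall: Adjuster 2 130/334 = 38.9%, the remote team 148/294 = 50.3% → the remote team
Neither sweeps: Adjuster 2 wins 1 of 2 groups, the remote team wins 1. The remote team wins overall but not every group — no Simpson reversal.

No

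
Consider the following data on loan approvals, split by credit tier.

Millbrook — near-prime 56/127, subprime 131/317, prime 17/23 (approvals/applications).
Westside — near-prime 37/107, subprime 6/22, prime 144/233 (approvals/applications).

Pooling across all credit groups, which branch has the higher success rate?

Near-prime: Millbrook 56/127 = 44.1%, Westside 37/107 = 34.6% → Millbrook
Subprime: Millbrook 131/317 = 41.3%, Westside 6/22 = 27.3% → Millbrook
Prime: Millbrook 17/23 = 73.9%, Westside 144/233 = 61.8% → Millbrook
Overall: Millbrook 204/467 = 43.7%, Westside 187/362 = 51.7% → Westside
(Millbrook wins every credit group but Westside wins overall — Millbrook's applications skew toward the low-rate subprime group.)

Westside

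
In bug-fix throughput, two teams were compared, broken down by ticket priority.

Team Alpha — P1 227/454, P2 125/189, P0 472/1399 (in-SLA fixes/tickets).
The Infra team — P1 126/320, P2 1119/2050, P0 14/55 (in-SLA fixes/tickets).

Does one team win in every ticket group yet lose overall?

Yes

P1: Team Alpha 227/454 = 50.0%, the Infra team 126/320 = 39.4% → Team Alpha
P2: Team Alpha 125/189 = 66.1%, the Infra team 1119/2050 = 54.6% → Team Alpha
P0: Team Alpha 472/1399 = 33.7%, the Infra team 14/55 = 25.5% → Team Alpha
Overall: Team Alpha 824/2042 = 40.4%, the Infra team 1259/2425 = 51.9% → the Infra team
Team Alpha wins each ticket group but the Infra team wins overall — the comparison reverses. Team Alpha's tickets skew toward P0, which has a lower base rate.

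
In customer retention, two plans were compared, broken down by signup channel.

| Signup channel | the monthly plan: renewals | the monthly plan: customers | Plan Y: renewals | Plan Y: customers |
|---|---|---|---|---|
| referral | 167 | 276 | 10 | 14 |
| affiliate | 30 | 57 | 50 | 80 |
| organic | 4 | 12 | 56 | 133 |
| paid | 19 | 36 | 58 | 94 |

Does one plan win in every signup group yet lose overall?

Yes

Referral: the monthly plan 167/276 = 60.5%, Plan Y 10/14 = 71.4% → Plan Y
Affiliate: the monthly plan 30/57 = 52.6%, Plan Y 50/80 = 62.5% → Plan Y
Organic: the monthly plan 4/12 = 33.3%, Plan Y 56/133 = 42.1% → Plan Y
Paid: the monthly plan 19/36 = 52.8%, Plan Y 58/94 = 61.7% → Plan Y
Overall: the monthly plan 220/381 = 57.7%, Plan Y 174/321 = 54.2% → the monthly plan
Plan Y wins each signup group but the monthly plan wins overall — the comparison reverses. Plan Y's customers skew toward organic, which has a lower base rate.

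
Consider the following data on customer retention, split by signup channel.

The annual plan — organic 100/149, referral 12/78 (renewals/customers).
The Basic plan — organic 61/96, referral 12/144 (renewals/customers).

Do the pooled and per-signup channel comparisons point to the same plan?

Yes

Organic: the annual plan 100/149 = 67.1%, the Basic plan 61/96 = 63.5% → the annual plan
Referral: the annual plan 12/78 = 15.4%, the Basic plan 12/144 = 8.3% → the annual plan
Overall: the annual plan 112/227 = 49.3%, the Basic plan 73/240 = 30.4% → the annual plan
The annual plan wins overall and in every signup group — no reversal.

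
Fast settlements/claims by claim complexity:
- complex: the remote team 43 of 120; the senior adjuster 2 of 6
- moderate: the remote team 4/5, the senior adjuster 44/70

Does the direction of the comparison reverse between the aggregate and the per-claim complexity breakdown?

Yes

Complex: the remote team 43/120 = 35.8%, the senior adjuster 2/6 = 33.3% → the remote team
Moderate: the remote team 4/5 = 80.0%, the senior adjuster 44/70 = 62.9% → the remote team
Overall: the remote team 47/125 = 37.6%, the senior adjuster 46/76 = 60.5% → the senior adjuster
The remote team wins each claim group but the senior adjuster wins overall — the comparison reverses. The remote team's claims skew toward complex, which has a lower base rate.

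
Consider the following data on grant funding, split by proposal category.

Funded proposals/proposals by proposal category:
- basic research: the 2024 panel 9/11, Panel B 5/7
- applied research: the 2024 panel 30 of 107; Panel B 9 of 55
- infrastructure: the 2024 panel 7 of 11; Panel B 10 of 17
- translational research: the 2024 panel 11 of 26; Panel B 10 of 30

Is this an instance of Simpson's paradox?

Basic research: the 2024 panel 9/11 = 81.8%, Panel B 5/7 = 71.4% → the 2024 panel
Applied research: the 2024 panel 30/107 = 28.0%, Panel B 9/55 = 16.4% → the 2024 panel
Infrastructure: the 2024 panel 7/11 = 63.6%, Panel B 10/17 = 58.8% → the 2024 panel
Translational research: the 2024 panel 11/26 = 42.3%, Panel B 10/30 = 33.3% → the 2024 panel
Overall: the 2024 panel 57/155 = 36.8%, Panel B 34/109 = 31.2% → the 2024 panel
The 2024 panel wins overall and in every proposal group — no reversal.

No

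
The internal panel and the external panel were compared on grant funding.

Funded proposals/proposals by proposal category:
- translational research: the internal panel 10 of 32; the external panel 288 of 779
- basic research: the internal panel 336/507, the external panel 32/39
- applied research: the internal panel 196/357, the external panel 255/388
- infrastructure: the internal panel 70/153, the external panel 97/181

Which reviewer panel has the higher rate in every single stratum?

Translational research: the internal panel 10/32 = 31.2%, the external panel 288/779 = 37.0% → the external panel
Basic research: the internal panel 336/507 = 66.3%, the external panel 32/39 = 82.1% → the external panel
Applied research: the internal panel 196/357 = 54.9%, the external panel 255/388 = 65.7% → the external panel
Infrastructure: the internal panel 70/153 = 45.8%, the external panel 97/181 = 53.6% → the external panel
The external panel has the higher rate in all 4 groups.

the external panel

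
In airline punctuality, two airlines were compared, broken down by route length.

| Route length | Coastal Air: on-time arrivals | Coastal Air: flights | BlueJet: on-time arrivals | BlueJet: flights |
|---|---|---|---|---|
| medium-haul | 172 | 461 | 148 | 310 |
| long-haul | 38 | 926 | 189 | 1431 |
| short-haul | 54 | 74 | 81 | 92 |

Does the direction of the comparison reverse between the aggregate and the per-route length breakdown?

No

Medium-haul: Coastal Air 172/461 = 37.3%, BlueJet 148/310 = 47.7% → BlueJet
Long-haul: Coastal Air 38/926 = 4.1%, BlueJet 189/1431 = 13.2% → BlueJet
Short-haul: Coastal Air 54/74 = 73.0%, BlueJet 81/92 = 88.0% → BlueJet
Overall: Coastal Air 264/1461 = 18.1%, BlueJet 418/1833 = 22.8% → BlueJet
BlueJet wins overall and in every route group — no reversal.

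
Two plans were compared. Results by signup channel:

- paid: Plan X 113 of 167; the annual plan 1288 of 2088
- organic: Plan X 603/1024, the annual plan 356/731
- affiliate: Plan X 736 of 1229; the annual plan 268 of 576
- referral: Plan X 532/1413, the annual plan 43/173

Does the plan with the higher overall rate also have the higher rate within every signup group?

No

Paid: Plan X 113/167 = 67.7%, the annual plan 1288/2088 = 61.7% → Plan X
Organic: Plan X 603/1024 = 58.9%, the annual plan 356/731 = 48.7% → Plan X
Affiliate: Plan X 736/1229 = 59.9%, the annual plan 268/576 = 46.5% → Plan X
Referral: Plan X 532/1413 = 37.7%, the annual plan 43/173 = 24.9% → Plan X
Overall: Plan X 1984/3833 = 51.8%, the annual plan 1955/3568 = 54.8% → the annual plan
Plan X wins each signup group but the annual plan wins overall — the comparison reverses. Plan X's customers skew toward referral, which has a lower base rate.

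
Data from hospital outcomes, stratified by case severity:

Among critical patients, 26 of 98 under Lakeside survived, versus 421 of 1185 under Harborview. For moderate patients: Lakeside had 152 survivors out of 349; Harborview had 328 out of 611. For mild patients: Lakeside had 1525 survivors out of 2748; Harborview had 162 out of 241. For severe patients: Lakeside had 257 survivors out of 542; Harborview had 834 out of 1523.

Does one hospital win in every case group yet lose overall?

Yes

Critical: Lakeside 26/98 = 26.5%, Harborview 421/1185 = 35.5% → Harborview
Moderate: Lakeside 152/349 = 43.6%, Harborview 328/611 = 53.7% → Harborview
Mild: Lakeside 1525/2748 = 55.5%, Harborview 162/241 = 67.2% → Harborview
Severe: Lakeside 257/542 = 47.4%, Harborview 834/1523 = 54.8% → Harborview
Overall: Lakeside 1960/3737 = 52.4%, Harborview 1745/3560 = 49.0% → Lakeside
Harborview wins each case group but Lakeside wins overall — the comparison reverses. Harborview's patients skew toward critical, which has a lower base rate.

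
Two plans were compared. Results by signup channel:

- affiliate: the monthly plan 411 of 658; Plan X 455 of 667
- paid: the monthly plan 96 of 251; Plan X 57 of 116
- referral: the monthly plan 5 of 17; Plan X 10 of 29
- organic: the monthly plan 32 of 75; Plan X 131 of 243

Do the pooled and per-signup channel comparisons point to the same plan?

Yes

Affiliate: the monthly plan 411/658 = 62.5%, Plan X 455/667 = 68.2% → Plan X
Paid: the monthly plan 96/251 = 38.2%, Plan X 57/116 = 49.1% → Plan X
Referral: the monthly plan 5/17 = 29.4%, Plan X 10/29 = 34.5% → Plan X
Organic: the monthly plan 32/75 = 42.7%, Plan X 131/243 = 53.9% → Plan X
Overall: the monthly plan 544/1001 = 54.3%, Plan X 653/1055 = 61.9% → Plan X
Plan X wins overall and in every signup group — no reversal.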